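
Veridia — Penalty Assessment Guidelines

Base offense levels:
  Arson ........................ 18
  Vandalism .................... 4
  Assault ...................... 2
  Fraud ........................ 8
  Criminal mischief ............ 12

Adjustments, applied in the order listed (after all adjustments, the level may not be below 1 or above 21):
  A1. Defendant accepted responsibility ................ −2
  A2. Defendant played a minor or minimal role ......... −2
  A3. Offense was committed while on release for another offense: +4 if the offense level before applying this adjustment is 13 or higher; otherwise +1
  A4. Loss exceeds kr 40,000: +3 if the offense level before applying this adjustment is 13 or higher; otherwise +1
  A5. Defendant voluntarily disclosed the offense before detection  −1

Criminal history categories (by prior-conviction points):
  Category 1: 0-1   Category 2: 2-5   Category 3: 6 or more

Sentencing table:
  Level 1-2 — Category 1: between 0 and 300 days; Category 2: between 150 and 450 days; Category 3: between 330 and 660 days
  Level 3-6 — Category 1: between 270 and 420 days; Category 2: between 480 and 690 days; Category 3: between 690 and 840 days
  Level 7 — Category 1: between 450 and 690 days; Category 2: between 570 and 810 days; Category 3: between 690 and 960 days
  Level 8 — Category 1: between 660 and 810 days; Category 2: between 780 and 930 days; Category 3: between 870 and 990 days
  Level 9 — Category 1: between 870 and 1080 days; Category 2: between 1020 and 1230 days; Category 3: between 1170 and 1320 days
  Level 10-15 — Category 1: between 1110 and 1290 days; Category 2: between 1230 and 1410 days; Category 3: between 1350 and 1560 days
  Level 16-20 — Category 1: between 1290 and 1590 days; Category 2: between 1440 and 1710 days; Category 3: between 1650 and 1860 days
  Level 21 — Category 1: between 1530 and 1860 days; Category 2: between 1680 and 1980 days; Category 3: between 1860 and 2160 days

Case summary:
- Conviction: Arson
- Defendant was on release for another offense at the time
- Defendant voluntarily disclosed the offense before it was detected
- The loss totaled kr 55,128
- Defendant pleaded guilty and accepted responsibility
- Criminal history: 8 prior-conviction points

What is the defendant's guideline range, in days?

1860-2160 days

Base offense level for arson: 18.
A1 applies: 18 − 2 = 16.
A3 applies (level before this adjustment is 16 ≥ 13, so +4): 16 + 4 = 20.
A4 applies (level before this adjustment is 20 ≥ 13, so +3): 20 + 3 = 23.
A5 applies: 23 − 1 = 22.
Level 22 exceeds the maximum of 21; capped at 21.
Final offense level: 21.
Criminal history: 8 prior points → Category 3 (6+).
Level 21 falls in the 21 band.
Grid: Level 21 × Category 3 = 1860-2160 days.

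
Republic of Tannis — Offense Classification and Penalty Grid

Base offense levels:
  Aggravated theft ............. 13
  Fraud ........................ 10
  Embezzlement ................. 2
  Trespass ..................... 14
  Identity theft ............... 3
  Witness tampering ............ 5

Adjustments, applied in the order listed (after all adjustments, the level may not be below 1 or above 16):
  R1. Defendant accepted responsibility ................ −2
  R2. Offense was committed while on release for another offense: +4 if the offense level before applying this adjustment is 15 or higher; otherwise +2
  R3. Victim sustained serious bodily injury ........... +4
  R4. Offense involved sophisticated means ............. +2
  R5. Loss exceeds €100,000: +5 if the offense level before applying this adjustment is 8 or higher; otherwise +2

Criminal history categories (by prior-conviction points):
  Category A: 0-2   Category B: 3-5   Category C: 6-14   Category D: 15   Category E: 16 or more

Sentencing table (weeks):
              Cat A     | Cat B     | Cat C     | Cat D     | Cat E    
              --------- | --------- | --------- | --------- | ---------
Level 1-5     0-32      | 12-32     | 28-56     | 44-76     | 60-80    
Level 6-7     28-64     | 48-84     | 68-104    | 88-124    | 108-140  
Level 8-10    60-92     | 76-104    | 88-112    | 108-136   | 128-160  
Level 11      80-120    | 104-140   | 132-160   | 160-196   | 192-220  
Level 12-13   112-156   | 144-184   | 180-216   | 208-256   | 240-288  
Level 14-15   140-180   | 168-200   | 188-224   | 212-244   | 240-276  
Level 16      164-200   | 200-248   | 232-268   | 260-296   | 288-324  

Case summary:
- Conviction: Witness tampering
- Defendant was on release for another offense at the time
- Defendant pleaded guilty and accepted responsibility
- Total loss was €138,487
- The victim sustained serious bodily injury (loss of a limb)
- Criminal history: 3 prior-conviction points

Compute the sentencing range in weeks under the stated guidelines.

Base offense level for witness tampering: 5.
R1 applies: 5 − 2 = 3.
R2 applies (level before this adjustment is 3 < 15, so +2): 3 + 2 = 5.
R3 applies: 5 + 4 = 9.
R5 applies (level before this adjustment is 9 ≥ 8, so +5): 9 + 5 = 14.
Final offense level: 14.
Criminal history: 3 prior points → Category B (3-5).
Level 14 falls in the 14-15 band.
Grid: Level 14-15 × Category B = 168-200 weeks.

168-200 weeks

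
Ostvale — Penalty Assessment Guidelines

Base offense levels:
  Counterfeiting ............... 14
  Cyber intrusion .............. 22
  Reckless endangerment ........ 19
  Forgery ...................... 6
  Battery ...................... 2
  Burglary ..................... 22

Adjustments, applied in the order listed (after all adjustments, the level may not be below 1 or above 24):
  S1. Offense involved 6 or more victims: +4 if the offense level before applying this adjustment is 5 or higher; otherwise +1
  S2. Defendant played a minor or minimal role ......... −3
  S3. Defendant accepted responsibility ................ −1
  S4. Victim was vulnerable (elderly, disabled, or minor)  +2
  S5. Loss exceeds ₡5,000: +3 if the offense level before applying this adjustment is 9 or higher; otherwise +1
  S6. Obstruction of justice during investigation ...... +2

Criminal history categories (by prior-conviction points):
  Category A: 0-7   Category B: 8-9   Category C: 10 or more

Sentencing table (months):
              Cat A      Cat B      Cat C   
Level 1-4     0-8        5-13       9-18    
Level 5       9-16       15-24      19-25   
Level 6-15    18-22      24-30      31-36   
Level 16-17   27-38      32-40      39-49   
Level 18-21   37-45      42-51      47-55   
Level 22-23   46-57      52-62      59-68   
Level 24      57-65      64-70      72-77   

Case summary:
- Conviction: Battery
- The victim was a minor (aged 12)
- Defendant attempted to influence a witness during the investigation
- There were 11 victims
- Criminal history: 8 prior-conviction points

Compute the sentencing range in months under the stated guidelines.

Base offense level for battery: 2.
S1 applies (level before this adjustment is 2 < 5, so +1): 2 + 1 = 3.
S4 applies: 3 + 2 = 5.
S5 does not apply.
S6 applies: 5 + 2 = 7.
Final offense level: 7.
Criminal history: 8 prior points → Category B (8-9).
Level 7 falls in the 6-15 band.
Grid: Level 6-15 × Category B = 24-30 months.

24-30 months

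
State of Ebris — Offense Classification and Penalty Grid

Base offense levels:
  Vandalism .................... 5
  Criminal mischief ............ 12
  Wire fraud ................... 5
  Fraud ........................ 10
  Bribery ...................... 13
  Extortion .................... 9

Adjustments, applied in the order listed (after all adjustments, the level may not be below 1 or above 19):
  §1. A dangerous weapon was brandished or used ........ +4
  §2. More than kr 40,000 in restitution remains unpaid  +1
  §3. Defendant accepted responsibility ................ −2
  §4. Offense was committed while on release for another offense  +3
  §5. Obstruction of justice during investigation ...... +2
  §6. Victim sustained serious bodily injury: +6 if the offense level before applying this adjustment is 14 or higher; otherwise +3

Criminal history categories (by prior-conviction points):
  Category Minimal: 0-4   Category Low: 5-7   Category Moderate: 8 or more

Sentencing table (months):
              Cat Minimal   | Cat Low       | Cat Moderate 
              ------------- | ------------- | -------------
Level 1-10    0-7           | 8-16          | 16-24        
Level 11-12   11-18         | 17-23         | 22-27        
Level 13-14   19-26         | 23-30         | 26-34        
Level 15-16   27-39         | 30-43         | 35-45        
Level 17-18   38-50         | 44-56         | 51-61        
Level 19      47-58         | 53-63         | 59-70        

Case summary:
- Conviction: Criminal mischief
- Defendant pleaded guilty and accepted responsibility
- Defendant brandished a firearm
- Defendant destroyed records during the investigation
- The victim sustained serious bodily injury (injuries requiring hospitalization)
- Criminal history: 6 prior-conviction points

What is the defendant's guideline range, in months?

Base offense level for criminal mischief: 12.
§1 applies: 12 + 4 = 16.
§3 applies: 16 − 2 = 14.
§5 applies: 14 + 2 = 16.
§6 applies (level before this adjustment is 16 ≥ 14, so +6): 16 + 6 = 22.
Level 22 exceeds the maximum of 19; capped at 19.
Final offense level: 19.
Criminal history: 6 prior points → Category Low (5-7).
Level 19 falls in the 19 band.
Grid: Level 19 × Category Low = 53-63 months.

53-63 months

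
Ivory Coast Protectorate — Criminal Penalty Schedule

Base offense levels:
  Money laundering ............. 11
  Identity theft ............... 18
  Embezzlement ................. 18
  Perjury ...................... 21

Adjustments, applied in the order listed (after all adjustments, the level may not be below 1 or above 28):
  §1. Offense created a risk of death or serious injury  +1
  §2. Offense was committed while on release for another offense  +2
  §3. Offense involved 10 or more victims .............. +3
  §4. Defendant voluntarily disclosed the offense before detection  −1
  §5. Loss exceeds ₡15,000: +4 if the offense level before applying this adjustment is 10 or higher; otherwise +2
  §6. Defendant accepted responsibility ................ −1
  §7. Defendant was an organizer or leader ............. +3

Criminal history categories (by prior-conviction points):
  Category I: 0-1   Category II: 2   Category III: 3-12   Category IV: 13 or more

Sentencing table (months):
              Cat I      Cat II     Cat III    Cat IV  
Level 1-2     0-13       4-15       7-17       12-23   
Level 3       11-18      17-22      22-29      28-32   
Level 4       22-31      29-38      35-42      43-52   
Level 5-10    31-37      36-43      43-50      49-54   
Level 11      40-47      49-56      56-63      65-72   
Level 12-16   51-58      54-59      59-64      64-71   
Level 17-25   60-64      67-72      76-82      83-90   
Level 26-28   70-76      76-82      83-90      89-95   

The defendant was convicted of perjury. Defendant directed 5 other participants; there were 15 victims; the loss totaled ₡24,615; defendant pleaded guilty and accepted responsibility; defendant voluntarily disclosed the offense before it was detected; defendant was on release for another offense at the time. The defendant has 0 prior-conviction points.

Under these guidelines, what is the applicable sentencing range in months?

70-76 months

Base offense level for perjury: 21.
§2 applies: 21 + 2 = 23.
§3 applies: 23 + 3 = 26.
§4 applies: 26 − 1 = 25.
§5 applies (level before this adjustment is 25 ≥ 10, so +4): 25 + 4 = 29.
§6 applies: 29 − 1 = 28.
§7 applies: 28 + 3 = 31.
Level 31 exceeds the maximum of 28; capped at 28.
Final offense level: 28.
Criminal history: 0 prior points → Category I (0-1).
Level 28 falls in the 26-28 band.
Grid: Level 26-28 × Category I = 70-76 months.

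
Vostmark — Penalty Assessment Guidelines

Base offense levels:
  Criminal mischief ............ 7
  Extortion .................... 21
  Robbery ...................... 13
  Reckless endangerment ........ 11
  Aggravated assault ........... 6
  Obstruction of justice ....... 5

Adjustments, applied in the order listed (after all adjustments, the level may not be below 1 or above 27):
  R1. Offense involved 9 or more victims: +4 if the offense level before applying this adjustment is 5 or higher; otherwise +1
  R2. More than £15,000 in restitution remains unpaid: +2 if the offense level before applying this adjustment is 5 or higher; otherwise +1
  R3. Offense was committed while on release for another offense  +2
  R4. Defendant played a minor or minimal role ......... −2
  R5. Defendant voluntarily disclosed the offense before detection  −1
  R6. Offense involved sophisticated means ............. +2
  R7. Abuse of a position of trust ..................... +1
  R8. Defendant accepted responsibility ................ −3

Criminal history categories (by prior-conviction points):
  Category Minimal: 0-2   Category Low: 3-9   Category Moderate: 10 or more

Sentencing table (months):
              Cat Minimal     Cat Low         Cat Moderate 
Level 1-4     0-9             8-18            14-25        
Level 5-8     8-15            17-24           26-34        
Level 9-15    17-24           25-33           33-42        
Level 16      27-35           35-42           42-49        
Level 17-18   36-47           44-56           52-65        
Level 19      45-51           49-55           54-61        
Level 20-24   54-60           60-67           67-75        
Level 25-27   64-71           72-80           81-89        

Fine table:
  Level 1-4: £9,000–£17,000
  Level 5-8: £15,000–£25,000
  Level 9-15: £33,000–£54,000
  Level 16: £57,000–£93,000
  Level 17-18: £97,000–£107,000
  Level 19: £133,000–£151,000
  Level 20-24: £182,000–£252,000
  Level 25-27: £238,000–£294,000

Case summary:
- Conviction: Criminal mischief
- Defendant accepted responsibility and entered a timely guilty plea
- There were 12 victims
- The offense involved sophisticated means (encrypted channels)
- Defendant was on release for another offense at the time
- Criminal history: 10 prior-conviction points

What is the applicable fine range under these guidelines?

£33,000–£54,000

Base offense level for criminal mischief: 7.
R1 applies (level before this adjustment is 7 ≥ 5, so +4): 7 + 4 = 11.
R3 applies: 11 + 2 = 13.
R6 applies: 13 + 2 = 15.
R7 does not apply.
R8 applies: 15 − 3 = 12.
Final offense level: 12.
Level 12 falls in the 9-15 band.
Fine table: Level 9-15 → £33,000–£54,000.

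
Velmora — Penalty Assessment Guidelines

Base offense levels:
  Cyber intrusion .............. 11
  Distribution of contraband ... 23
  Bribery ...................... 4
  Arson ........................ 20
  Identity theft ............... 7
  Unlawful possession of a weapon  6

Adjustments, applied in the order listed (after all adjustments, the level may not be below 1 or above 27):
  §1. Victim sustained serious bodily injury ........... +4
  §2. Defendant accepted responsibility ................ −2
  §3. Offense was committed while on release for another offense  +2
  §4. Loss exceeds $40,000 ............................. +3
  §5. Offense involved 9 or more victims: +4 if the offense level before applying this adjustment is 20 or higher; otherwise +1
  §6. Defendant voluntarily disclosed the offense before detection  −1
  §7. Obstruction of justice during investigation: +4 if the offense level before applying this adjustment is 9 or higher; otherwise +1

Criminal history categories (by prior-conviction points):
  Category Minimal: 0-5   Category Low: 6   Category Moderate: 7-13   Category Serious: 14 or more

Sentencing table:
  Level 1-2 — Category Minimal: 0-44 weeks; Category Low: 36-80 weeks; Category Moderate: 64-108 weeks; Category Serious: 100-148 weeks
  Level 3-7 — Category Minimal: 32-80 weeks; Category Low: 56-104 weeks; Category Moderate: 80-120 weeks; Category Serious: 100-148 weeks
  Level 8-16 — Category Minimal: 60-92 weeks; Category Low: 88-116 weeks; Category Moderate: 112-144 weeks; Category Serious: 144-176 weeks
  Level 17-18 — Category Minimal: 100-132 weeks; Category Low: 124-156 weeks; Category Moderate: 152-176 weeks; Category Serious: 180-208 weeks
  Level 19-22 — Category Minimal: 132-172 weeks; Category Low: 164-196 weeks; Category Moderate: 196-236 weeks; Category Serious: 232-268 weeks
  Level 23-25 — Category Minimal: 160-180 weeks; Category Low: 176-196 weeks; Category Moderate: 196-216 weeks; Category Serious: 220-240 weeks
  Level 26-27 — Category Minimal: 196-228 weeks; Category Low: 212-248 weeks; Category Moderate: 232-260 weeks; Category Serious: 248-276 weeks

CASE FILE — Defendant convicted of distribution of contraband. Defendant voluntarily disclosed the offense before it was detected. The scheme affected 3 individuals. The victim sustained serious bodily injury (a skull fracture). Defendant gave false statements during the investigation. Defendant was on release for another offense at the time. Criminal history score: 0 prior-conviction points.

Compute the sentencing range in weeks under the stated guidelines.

Base offense level for distribution of contraband: 23.
§1 applies: 23 + 4 = 27.
§3 applies: 27 + 2 = 29.
§4 does not apply.
§6 applies: 29 − 1 = 28.
§7 applies (level before this adjustment is 28 ≥ 9, so +4): 28 + 4 = 32.
Level 32 exceeds the maximum of 27; capped at 27.
Final offense level: 27.
Criminal history: 0 prior points → Category Minimal (0-5).
Level 27 falls in the 26-27 band.
Grid: Level 26-27 × Category Minimal = 196-228 weeks.

196-228 weeks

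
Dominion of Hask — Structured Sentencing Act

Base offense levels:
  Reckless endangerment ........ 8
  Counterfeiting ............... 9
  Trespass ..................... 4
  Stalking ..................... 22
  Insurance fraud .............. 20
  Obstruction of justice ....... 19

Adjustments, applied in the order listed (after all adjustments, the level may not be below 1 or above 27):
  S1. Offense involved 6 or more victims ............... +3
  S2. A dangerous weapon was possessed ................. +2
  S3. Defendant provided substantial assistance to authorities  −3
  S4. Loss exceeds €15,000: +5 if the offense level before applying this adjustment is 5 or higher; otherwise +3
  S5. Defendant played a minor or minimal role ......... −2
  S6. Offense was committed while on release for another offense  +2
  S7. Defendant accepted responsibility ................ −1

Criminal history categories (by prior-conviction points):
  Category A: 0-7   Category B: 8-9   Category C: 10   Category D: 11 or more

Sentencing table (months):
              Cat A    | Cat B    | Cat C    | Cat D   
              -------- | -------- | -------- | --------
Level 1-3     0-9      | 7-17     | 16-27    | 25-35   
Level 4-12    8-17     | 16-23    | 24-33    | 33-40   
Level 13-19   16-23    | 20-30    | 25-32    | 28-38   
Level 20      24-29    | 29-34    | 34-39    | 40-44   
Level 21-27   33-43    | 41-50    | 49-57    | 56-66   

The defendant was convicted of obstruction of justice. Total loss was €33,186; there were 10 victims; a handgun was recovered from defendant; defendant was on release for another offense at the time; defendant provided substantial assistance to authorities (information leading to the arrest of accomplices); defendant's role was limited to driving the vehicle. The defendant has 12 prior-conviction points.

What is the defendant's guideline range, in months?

56-66 months

Base offense level for obstruction of justice: 19.
S1 applies: 19 + 3 = 22.
S2 applies: 22 + 2 = 24.
S3 applies: 24 − 3 = 21.
S4 applies (level before this adjustment is 21 ≥ 5, so +5): 21 + 5 = 26.
S5 applies: 26 − 2 = 24.
S6 applies: 24 + 2 = 26.
Final offense level: 26.
Criminal history: 12 prior points → Category D (11+).
Level 26 falls in the 21-27 band.
Grid: Level 21-27 × Category D = 56-66 months.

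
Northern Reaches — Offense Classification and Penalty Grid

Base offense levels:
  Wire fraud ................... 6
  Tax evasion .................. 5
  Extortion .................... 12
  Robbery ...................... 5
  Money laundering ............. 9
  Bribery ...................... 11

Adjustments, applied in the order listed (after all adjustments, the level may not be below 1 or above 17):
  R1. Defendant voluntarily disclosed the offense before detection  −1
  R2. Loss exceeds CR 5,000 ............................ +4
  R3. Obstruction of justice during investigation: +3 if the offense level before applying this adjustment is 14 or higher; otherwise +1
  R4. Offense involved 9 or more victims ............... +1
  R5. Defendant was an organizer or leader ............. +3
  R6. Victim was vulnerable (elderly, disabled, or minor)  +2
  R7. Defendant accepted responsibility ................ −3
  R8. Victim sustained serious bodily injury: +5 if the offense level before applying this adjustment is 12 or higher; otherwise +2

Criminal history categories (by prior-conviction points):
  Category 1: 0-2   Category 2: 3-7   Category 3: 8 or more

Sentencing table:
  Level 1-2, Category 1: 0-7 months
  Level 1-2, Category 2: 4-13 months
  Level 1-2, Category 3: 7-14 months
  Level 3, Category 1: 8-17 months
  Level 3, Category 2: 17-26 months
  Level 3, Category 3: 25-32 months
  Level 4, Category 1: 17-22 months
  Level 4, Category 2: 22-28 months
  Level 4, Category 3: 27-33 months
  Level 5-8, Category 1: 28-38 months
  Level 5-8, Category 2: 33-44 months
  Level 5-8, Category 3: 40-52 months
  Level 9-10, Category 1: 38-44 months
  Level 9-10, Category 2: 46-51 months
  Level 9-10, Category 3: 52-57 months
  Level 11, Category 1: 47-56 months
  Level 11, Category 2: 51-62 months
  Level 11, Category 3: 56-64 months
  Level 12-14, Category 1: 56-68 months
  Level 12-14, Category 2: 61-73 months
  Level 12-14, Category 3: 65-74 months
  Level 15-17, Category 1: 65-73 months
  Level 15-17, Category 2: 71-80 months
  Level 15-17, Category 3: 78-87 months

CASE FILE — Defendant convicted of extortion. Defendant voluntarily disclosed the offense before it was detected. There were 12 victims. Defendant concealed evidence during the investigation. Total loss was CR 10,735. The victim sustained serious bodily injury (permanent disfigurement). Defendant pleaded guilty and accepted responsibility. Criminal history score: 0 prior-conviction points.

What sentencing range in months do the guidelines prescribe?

Base offense level for extortion: 12.
R1 applies: 12 − 1 = 11.
R2 applies: 11 + 4 = 15.
R3 applies (level before this adjustment is 15 ≥ 14, so +3): 15 + 3 = 18.
R4 applies: 18 + 1 = 19.
R6 does not apply.
R7 applies: 19 − 3 = 16.
R8 applies (level before this adjustment is 16 ≥ 12, so +5): 16 + 5 = 21.
Level 21 exceeds the maximum of 17; capped at 17.
Final offense level: 17.
Criminal history: 0 prior points → Category 1 (0-2).
Level 17 falls in the 15-17 band.
Grid: Level 15-17 × Category 1 = 65-73 months.

65-73 months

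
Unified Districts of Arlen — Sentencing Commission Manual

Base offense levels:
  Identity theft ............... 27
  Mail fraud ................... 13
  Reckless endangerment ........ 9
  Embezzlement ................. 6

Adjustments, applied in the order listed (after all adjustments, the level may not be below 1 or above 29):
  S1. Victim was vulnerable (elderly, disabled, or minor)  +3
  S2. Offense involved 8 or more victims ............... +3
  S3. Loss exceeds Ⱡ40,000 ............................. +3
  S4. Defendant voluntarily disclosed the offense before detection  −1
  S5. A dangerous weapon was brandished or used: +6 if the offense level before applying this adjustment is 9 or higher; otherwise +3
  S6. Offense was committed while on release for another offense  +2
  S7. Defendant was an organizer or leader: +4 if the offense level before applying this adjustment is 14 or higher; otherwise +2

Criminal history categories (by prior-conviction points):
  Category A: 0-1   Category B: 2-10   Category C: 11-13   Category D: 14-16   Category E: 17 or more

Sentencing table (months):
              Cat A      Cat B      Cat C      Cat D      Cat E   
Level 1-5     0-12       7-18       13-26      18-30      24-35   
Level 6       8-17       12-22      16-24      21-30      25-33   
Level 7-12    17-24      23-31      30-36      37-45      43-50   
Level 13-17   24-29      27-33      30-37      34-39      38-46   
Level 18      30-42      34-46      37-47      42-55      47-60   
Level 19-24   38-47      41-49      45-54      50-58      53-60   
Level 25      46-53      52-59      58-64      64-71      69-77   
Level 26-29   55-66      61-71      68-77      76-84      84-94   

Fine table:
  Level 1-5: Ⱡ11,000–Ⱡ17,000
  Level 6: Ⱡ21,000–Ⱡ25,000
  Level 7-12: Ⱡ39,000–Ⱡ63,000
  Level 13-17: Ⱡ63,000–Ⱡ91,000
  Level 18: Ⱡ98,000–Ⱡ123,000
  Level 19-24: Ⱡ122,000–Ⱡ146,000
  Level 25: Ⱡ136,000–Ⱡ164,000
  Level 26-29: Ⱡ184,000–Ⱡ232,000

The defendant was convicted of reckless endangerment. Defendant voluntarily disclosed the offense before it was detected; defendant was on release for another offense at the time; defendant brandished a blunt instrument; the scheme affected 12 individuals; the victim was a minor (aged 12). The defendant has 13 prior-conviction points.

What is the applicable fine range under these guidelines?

Ⱡ122,000–Ⱡ146,000

Base offense level for reckless endangerment: 9.
S1 applies: 9 + 3 = 12.
S2 applies: 12 + 3 = 15.
S3 does not apply.
S4 applies: 15 − 1 = 14.
S5 applies (level before this adjustment is 14 ≥ 9, so +6): 14 + 6 = 20.
S6 applies: 20 + 2 = 22.
Final offense level: 22.
Level 22 falls in the 19-24 band.
Fine table: Level 19-24 → Ⱡ122,000–Ⱡ146,000.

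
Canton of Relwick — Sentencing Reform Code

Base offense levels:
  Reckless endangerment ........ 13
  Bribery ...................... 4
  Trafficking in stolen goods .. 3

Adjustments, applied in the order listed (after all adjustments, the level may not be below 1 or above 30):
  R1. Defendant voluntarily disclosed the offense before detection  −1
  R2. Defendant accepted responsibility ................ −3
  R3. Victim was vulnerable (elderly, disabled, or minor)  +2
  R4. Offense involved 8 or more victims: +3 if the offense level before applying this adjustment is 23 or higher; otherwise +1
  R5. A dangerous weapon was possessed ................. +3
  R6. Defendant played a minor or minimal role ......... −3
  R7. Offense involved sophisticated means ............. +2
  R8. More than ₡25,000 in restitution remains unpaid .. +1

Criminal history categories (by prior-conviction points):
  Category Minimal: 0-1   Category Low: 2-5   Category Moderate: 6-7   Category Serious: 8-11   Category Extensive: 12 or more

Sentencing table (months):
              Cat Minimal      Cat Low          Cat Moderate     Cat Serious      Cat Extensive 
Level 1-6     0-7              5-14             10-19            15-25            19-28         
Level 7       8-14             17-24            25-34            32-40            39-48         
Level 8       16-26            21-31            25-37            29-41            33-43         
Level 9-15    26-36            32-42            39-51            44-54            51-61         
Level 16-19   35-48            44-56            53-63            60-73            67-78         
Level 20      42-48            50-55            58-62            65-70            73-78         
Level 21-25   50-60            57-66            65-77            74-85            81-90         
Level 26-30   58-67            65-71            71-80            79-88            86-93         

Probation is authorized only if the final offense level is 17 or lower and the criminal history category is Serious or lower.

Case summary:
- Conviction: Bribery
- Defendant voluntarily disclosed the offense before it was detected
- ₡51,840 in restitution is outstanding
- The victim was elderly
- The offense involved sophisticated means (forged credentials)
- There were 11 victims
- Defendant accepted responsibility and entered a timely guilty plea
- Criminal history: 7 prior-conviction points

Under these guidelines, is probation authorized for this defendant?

Base offense level for bribery: 4.
R1 applies: 4 − 1 = 3.
R2 applies: 3 − 3 = 0.
R3 applies: 0 + 2 = 2.
R4 applies (level before this adjustment is 2 < 23, so +1): 2 + 1 = 3.
R7 applies: 3 + 2 = 5.
R8 applies: 5 + 1 = 6.
Final offense level: 6.
Criminal history: 7 prior points → Category Moderate (6-7).
Level 6 falls in the 1-6 band.
Grid: Level 1-6 × Category Moderate = 10-19 months.
Probation check: level 6 ≤ 17 and category Moderate ≤ Serious → eligible.

Yes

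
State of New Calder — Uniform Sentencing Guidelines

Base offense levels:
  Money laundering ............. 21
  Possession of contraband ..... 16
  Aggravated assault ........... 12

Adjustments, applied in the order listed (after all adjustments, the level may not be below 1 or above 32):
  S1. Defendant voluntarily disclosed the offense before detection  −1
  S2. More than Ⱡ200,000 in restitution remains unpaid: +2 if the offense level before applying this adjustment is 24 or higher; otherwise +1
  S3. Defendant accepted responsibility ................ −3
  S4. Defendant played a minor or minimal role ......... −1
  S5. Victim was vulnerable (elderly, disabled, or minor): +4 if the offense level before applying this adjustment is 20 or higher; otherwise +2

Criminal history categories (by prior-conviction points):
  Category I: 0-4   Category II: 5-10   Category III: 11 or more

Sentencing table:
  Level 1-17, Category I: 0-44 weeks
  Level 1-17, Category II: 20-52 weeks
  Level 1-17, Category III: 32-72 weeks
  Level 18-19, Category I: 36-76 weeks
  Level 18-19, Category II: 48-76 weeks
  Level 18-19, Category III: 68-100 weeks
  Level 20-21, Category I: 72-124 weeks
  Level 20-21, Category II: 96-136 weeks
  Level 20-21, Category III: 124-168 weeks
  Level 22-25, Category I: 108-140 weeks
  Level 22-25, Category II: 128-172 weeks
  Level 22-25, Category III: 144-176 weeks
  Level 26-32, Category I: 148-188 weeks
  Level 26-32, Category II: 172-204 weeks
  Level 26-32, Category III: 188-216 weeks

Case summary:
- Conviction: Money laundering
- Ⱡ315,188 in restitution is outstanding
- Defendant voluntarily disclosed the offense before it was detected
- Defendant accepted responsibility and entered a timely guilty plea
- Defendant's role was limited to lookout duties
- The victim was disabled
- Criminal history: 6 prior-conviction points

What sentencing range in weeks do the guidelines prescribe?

Base offense level for money laundering: 21.
S1 applies: 21 − 1 = 20.
S2 applies (level before this adjustment is 20 < 24, so +1): 20 + 1 = 21.
S3 applies: 21 − 3 = 18.
S4 applies: 18 − 1 = 17.
S5 applies (level before this adjustment is 17 < 20, so +2): 17 + 2 = 19.
Final offense level: 19.
Criminal history: 6 prior points → Category II (5-10).
Level 19 falls in the 18-19 band.
Grid: Level 18-19 × Category II = 48-76 weeks.

48-76 weeks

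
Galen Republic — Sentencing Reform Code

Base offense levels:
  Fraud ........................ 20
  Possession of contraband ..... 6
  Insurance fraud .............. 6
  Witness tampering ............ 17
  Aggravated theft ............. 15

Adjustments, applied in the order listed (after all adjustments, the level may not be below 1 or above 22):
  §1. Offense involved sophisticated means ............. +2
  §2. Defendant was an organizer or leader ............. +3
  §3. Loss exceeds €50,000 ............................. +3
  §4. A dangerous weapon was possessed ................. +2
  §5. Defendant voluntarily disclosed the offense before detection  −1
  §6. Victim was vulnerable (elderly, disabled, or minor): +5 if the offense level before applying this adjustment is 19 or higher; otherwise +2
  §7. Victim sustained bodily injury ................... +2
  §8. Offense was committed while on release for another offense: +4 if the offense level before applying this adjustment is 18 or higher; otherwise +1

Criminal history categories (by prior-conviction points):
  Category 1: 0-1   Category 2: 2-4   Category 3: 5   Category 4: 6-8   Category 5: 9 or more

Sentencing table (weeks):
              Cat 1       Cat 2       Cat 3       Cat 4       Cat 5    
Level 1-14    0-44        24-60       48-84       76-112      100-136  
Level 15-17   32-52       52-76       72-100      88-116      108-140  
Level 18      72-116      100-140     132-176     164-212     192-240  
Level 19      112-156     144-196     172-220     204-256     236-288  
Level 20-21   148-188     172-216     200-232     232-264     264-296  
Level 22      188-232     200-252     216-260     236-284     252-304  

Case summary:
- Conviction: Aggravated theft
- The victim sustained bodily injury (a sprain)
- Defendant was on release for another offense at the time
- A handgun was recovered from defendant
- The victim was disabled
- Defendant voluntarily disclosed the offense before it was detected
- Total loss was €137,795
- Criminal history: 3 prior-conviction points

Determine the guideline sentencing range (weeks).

Base offense level for aggravated theft: 15.
§3 applies: 15 + 3 = 18.
§4 applies: 18 + 2 = 20.
§5 applies: 20 − 1 = 19.
§6 applies (level before this adjustment is 19 ≥ 19, so +5): 19 + 5 = 24.
§7 applies: 24 + 2 = 26.
§8 applies (level before this adjustment is 26 ≥ 18, so +4): 26 + 4 = 30.
Level 30 exceeds the maximum of 22; capped at 22.
Final offense level: 22.
Criminal history: 3 prior points → Category 2 (2-4).
Level 22 falls in the 22 band.
Grid: Level 22 × Category 2 = 200-252 weeks.

200-252 weeks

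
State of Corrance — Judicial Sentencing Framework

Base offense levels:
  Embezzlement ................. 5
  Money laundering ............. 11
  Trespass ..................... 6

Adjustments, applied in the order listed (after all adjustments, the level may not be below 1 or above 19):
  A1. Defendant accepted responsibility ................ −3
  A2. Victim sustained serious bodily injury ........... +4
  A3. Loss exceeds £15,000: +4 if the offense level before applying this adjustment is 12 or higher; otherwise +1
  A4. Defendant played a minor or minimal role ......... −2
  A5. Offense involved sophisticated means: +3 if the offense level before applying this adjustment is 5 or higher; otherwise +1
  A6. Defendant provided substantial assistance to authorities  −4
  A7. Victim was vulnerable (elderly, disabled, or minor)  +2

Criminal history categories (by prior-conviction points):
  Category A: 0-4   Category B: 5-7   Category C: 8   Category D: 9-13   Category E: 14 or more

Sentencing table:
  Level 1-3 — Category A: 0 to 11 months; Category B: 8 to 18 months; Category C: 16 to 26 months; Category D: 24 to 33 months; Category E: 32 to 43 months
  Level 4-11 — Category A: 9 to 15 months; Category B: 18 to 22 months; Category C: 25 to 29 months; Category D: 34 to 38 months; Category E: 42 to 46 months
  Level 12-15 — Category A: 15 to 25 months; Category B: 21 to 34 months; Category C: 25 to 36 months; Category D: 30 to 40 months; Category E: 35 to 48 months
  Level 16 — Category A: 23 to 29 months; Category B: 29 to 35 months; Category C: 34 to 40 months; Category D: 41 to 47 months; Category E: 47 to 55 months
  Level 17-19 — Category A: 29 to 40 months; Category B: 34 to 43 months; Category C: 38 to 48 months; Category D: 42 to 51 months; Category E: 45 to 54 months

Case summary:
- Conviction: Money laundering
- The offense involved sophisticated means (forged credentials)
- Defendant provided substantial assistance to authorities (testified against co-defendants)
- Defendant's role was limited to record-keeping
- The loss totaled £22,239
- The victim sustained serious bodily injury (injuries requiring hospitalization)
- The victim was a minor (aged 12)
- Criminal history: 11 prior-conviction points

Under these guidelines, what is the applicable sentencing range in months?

42-51 months

Base offense level for money laundering: 11.
A2 applies: 11 + 4 = 15.
A3 applies (level before this adjustment is 15 ≥ 12, so +4): 15 + 4 = 19.
A4 applies: 19 − 2 = 17.
A5 applies (level before this adjustment is 17 ≥ 5, so +3): 17 + 3 = 20.
A6 applies: 20 − 4 = 16.
A7 applies: 16 + 2 = 18.
Final offense level: 18.
Criminal history: 11 prior points → Category D (9-13).
Level 18 falls in the 17-19 band.
Grid: Level 17-19 × Category D = 42-51 months.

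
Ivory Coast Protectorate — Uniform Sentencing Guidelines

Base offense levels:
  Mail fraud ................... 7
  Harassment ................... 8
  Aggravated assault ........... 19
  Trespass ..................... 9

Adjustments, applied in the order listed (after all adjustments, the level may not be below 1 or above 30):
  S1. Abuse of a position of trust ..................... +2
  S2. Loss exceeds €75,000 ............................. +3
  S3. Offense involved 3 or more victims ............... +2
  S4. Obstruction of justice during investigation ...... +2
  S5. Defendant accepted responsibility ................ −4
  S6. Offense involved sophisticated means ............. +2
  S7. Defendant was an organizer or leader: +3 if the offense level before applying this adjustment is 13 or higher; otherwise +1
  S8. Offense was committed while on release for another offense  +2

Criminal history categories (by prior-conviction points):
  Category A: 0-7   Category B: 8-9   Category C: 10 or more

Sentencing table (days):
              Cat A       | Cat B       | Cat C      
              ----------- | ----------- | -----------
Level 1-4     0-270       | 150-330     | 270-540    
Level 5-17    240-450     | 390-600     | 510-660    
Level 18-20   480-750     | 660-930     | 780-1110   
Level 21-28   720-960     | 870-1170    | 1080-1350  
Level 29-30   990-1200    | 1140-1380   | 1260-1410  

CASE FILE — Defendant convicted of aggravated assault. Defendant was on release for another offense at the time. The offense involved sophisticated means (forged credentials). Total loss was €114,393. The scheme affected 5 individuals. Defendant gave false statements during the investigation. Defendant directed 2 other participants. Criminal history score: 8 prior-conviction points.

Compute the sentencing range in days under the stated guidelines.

Base offense level for aggravated assault: 19.
S2 applies: 19 + 3 = 22.
S3 applies: 22 + 2 = 24.
S4 applies: 24 + 2 = 26.
S5 does not apply.
S6 applies: 26 + 2 = 28.
S7 applies (level before this adjustment is 28 ≥ 13, so +3): 28 + 3 = 31.
S8 applies: 31 + 2 = 33.
Level 33 exceeds the maximum of 30; capped at 30.
Final offense level: 30.
Criminal history: 8 prior points → Category B (8-9).
Level 30 falls in the 29-30 band.
Grid: Level 29-30 × Category B = 1140-1380 days.

1140-1380 days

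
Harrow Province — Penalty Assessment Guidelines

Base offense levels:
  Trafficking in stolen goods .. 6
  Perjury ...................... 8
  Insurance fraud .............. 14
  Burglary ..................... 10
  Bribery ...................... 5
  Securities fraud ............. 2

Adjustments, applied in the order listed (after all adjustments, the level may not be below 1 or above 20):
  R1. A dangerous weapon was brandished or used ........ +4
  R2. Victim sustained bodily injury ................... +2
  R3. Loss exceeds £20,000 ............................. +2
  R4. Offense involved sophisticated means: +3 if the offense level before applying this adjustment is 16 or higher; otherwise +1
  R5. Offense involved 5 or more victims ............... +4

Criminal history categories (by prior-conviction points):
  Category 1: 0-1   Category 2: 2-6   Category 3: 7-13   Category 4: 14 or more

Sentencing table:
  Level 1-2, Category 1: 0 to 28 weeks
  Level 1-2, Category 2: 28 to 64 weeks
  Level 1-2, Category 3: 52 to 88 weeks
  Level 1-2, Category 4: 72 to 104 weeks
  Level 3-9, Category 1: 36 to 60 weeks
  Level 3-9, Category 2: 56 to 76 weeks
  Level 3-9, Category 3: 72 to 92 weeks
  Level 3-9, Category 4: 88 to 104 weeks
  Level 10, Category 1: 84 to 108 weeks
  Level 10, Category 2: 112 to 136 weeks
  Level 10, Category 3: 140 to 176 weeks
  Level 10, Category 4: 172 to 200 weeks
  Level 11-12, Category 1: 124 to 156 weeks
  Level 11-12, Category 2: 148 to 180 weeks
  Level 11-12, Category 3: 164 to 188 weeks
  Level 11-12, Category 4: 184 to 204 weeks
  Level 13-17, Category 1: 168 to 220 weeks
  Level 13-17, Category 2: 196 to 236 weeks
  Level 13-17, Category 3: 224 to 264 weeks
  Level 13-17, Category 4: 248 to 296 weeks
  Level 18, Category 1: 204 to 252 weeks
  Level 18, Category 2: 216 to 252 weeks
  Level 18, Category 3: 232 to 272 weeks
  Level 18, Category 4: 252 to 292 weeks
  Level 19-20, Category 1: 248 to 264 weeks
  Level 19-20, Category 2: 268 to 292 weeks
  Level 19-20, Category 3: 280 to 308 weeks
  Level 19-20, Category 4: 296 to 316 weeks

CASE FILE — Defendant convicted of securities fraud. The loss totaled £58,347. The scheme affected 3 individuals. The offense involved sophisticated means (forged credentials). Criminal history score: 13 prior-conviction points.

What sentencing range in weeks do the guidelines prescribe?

72-92 weeks

Base offense level for securities fraud: 2.
R1 does not apply.
R3 applies: 2 + 2 = 4.
R4 applies (level before this adjustment is 4 < 16, so +1): 4 + 1 = 5.
R5 does not apply.
Final offense level: 5.
Criminal history: 13 prior points → Category 3 (7-13).
Level 5 falls in the 3-9 band.
Grid: Level 3-9 × Category 3 = 72-92 weeks.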